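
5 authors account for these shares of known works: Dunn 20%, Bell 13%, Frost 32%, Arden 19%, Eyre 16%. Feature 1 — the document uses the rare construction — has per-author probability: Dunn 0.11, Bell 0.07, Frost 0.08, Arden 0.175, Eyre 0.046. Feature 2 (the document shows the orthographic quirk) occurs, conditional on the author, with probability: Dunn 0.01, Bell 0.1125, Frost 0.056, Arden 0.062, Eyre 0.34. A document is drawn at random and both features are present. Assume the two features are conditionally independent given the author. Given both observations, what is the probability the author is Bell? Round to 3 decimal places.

Prior × likelihood for each hypothesis:
  Dunn: 0.2 × 0.11 × 0.01 = 0.00022
  Bell: 0.13 × 0.07 × 0.1125 = 0.00102375
  Frost: 0.32 × 0.08 × 0.056 = 0.0014336
  Arden: 0.19 × 0.175 × 0.062 = 0.0020615
  Eyre: 0.16 × 0.046 × 0.34 = 0.0025024
Normalizing constant = 0.00724125.
P(Bell | evidence) = 0.00102375 / 0.00724125 ≈ 0.141.

0.141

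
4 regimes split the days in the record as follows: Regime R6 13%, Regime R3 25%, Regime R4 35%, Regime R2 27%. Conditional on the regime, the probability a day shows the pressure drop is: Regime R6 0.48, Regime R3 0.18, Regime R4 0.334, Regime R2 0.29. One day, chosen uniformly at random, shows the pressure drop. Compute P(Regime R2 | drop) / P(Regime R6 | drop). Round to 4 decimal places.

By Bayes' rule, posterior ∝ prior × likelihood:
  Regime R6: 0.13 × 0.48 = 0.0624
  Regime R3: 0.25 × 0.18 = 0.045
  Regime R4: 0.35 × 0.334 = 0.1169
  Regime R2: 0.27 × 0.29 = 0.0783
Total = 0.3026.
The ratio is 0.0783 / 0.0624 (the normalizer cancels) = 1.2548.

1.2548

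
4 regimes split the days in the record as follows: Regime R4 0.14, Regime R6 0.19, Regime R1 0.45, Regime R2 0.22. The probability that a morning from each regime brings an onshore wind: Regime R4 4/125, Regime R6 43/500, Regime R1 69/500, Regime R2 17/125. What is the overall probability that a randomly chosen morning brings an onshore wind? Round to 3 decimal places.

0.113

Prior × likelihood for each hypothesis:
  Regime R4: 0.14 × 0.032 = 0.00448
  Regime R6: 0.19 × 0.086 = 0.01634
  Regime R1: 0.45 × 0.138 = 0.0621
  Regime R2: 0.22 × 0.136 = 0.02992
P(onshore) = 0.00448 + 0.01634 + 0.0621 + 0.02992 = 0.11284 → 0.113.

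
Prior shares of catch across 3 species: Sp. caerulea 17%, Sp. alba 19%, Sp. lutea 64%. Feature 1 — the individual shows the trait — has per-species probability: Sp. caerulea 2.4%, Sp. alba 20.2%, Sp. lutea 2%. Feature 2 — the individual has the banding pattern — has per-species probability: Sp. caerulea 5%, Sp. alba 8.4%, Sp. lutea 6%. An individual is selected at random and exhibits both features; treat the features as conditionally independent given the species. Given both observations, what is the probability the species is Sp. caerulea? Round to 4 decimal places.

By Bayes' rule, posterior ∝ prior × likelihood:
  Sp. caerulea: 0.17 × 0.024 × 0.05 = 0.000204
  Sp. alba: 0.19 × 0.202 × 0.084 = 0.00322392
  Sp. lutea: 0.64 × 0.02 × 0.06 = 0.000768
Sum = 0.00419592.
P(Sp. caerulea | evidence) = 0.000204 / 0.00419592 ≈ 0.0486.

0.0486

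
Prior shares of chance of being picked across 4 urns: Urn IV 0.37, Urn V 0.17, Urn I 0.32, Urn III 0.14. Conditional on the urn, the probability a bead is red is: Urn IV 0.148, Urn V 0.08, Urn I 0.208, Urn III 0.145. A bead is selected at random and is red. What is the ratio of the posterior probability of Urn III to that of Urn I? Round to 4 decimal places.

Unnormalized posteriors (prior × likelihood):
  Urn IV: 0.37 × 0.148 = 0.05476
  Urn V: 0.17 × 0.08 = 0.0136
  Urn I: 0.32 × 0.208 = 0.06656
  Urn III: 0.14 × 0.145 = 0.0203
Total = 0.15522.
The ratio is 0.0203 / 0.06656 (the normalizer cancels) = 0.3050.

0.3050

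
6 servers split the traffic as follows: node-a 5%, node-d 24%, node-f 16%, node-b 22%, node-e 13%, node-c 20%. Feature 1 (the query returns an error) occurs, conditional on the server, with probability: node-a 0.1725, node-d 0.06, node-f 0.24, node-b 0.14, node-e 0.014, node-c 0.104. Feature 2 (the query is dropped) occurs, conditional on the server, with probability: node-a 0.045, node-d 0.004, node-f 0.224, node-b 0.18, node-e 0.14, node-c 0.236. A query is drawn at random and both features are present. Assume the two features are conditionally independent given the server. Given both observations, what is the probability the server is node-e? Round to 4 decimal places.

0.0129

Prior × likelihood for each hypothesis:
  node-a: 0.05 × 0.1725 × 0.045 = 0.000388125
  node-d: 0.24 × 0.06 × 0.004 = 0.0000576
  node-f: 0.16 × 0.24 × 0.224 = 0.0086016
  node-b: 0.22 × 0.14 × 0.18 = 0.005544
  node-e: 0.13 × 0.014 × 0.14 = 0.0002548
  node-c: 0.2 × 0.104 × 0.236 = 0.0049088
Total = 0.019754925.
P(node-e | evidence) = 0.0002548 / 0.019754925 ≈ 0.0129.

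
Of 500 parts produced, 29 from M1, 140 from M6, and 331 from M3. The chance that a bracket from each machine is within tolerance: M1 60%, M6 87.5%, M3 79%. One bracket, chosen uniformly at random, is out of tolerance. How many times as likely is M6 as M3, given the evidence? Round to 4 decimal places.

Taking complements, P(oversize | each) = M1 0.4, M6 0.125, M3 0.21.
By Bayes' rule, posterior ∝ prior × likelihood:
  M1: 0.058 × 0.4 = 0.0232
  M6: 0.28 × 0.125 = 0.035
  M3: 0.662 × 0.21 = 0.13902
Total = 0.19722.
The ratio is 0.035 / 0.13902 (the normalizer cancels) = 0.2518.

0.2518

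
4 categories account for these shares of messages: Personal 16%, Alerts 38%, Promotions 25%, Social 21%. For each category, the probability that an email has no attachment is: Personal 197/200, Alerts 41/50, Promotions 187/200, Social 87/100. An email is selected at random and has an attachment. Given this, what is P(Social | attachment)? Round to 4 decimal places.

Taking complements, P(attachment | each) = Personal 0.015, Alerts 0.18, Promotions 0.065, Social 0.13.
By Bayes' rule, posterior ∝ prior × likelihood:
  Personal: 0.16 × 0.015 = 0.0024
  Alerts: 0.38 × 0.18 = 0.0684
  Promotions: 0.25 × 0.065 = 0.01625
  Social: 0.21 × 0.13 = 0.0273
Normalizing constant = 0.11435.
P(Social | evidence) = 0.0273 / 0.11435 ≈ 0.2387.

0.2387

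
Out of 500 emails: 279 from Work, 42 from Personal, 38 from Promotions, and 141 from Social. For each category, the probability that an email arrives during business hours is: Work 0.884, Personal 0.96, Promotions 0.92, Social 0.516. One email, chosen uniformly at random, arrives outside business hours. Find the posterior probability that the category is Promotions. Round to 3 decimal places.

0.029

Taking complements, P(off-hours | each) = Work 0.116, Personal 0.04, Promotions 0.08, Social 0.484.
Unnormalized posteriors (prior × likelihood):
  Work: 0.558 × 0.116 = 0.064728
  Personal: 0.084 × 0.04 = 0.00336
  Promotions: 0.076 × 0.08 = 0.00608
  Social: 0.282 × 0.484 = 0.136488
Total = 0.210656.
P(Promotions | evidence) = 0.00608 / 0.210656 ≈ 0.029.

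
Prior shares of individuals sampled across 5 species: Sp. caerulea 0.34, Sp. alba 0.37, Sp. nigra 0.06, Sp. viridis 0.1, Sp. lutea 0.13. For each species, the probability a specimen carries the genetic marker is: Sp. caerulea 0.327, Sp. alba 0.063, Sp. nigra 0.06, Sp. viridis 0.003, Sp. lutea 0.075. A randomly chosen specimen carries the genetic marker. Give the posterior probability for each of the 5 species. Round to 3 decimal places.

By Bayes' rule, posterior ∝ prior × likelihood:
  Sp. caerulea: 0.34 × 0.327 = 0.11118
  Sp. alba: 0.37 × 0.063 = 0.02331
  Sp. nigra: 0.06 × 0.06 = 0.0036
  Sp. viridis: 0.1 × 0.003 = 0.0003
  Sp. lutea: 0.13 × 0.075 = 0.00975
Total = 0.14814.
P(Sp. caerulea | marker) = 0.11118/0.14814 ≈ 0.751
P(Sp. alba | marker) = 0.02331/0.14814 ≈ 0.157
P(Sp. nigra | marker) = 0.0036/0.14814 ≈ 0.024
P(Sp. viridis | marker) = 0.0003/0.14814 ≈ 0.002
P(Sp. lutea | marker) = 0.00975/0.14814 ≈ 0.066
(Check: 0.751+0.157+0.024+0.002+0.066 = 1.000.)

Sp. caerulea 0.751, Sp. alba 0.157, Sp. nigra 0.024, Sp. viridis 0.002, Sp. lutea 0.066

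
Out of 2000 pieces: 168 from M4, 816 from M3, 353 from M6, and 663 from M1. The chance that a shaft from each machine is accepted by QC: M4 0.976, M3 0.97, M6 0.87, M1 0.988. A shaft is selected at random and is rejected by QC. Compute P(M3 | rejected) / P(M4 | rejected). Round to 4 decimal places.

6.0714

Taking complements, P(rejected | each) = M4 0.024, M3 0.03, M6 0.13, M1 0.012.
Prior × likelihood for each hypothesis:
  M4: 0.084 × 0.024 = 0.002016
  M3: 0.408 × 0.03 = 0.01224
  M6: 0.1765 × 0.13 = 0.022945
  M1: 0.3315 × 0.012 = 0.003978
Sum = 0.041179.
The ratio is 0.01224 / 0.002016 (the normalizer cancels) = 6.0714.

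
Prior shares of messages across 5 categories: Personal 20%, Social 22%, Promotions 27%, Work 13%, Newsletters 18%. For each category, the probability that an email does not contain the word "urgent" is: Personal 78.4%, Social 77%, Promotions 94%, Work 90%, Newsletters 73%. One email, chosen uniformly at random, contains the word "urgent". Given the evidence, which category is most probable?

Social

Taking complements, P(urgent-flag | each) = Personal 0.216, Social 0.23, Promotions 0.06, Work 0.1, Newsletters 0.27.
Unnormalized posteriors (prior × likelihood):
  Personal: 0.2 × 0.216 = 0.0432
  Social: 0.22 × 0.23 = 0.0506
  Promotions: 0.27 × 0.06 = 0.0162
  Work: 0.13 × 0.1 = 0.013
  Newsletters: 0.18 × 0.27 = 0.0486
Sum = 0.1716.
Largest term belongs to Social, so Social is most probable.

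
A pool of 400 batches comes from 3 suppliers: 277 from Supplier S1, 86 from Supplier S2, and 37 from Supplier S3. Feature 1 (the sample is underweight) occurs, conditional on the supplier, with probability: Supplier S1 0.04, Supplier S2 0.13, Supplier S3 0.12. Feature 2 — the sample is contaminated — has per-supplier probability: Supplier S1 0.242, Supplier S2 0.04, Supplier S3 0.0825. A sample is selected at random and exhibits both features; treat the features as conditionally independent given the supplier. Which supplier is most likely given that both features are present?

Compute prior × likelihood for every hypothesis:
  Supplier S1: 0.6925 × 0.04 × 0.242 = 0.0067034
  Supplier S2: 0.215 × 0.13 × 0.04 = 0.001118
  Supplier S3: 0.0925 × 0.12 × 0.0825 = 0.00091575
Normalizing constant = 0.00873715.
Largest term belongs to Supplier S1, so Supplier S1 is most probable.

Supplier S1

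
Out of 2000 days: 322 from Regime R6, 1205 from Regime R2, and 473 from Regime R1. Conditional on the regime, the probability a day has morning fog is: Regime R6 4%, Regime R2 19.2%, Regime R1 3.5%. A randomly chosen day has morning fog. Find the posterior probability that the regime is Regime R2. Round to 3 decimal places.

Compute prior × likelihood for every hypothesis:
  Regime R6: 0.161 × 0.04 = 0.00644
  Regime R2: 0.6025 × 0.192 = 0.11568
  Regime R1: 0.2365 × 0.035 = 0.0082775
Total = 0.1303975.
P(Regime R2 | evidence) = 0.11568 / 0.1303975 ≈ 0.887.

0.887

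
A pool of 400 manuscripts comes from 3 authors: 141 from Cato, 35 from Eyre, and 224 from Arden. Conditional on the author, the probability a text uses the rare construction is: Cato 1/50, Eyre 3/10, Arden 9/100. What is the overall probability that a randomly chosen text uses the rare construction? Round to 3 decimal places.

Unnormalized posteriors (prior × likelihood):
  Cato: 0.3525 × 0.02 = 0.00705
  Eyre: 0.0875 × 0.3 = 0.02625
  Arden: 0.56 × 0.09 = 0.0504
P(rare-form) = 0.00705 + 0.02625 + 0.0504 = 0.0837 → 0.084.

0.084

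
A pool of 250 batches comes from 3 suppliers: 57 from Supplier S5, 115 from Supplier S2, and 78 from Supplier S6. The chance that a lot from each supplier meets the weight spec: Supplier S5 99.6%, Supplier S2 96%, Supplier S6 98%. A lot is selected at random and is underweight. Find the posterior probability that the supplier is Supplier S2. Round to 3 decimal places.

Taking complements, P(underweight | each) = Supplier S5 0.004, Supplier S2 0.04, Supplier S6 0.02.
Unnormalized posteriors (prior × likelihood):
  Supplier S5: 0.228 × 0.004 = 0.000912
  Supplier S2: 0.46 × 0.04 = 0.0184
  Supplier S6: 0.312 × 0.02 = 0.00624
Normalizing constant = 0.025552.
P(Supplier S2 | evidence) = 0.0184 / 0.025552 ≈ 0.720.

0.720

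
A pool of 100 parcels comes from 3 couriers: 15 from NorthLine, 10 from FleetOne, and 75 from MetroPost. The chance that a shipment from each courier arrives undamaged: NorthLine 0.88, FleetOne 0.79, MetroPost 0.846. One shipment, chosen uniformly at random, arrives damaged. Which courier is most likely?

Taking complements, P(damaged | each) = NorthLine 0.12, FleetOne 0.21, MetroPost 0.154.
Unnormalized posteriors (prior × likelihood):
  NorthLine: 0.15 × 0.12 = 0.018
  FleetOne: 0.1 × 0.21 = 0.021
  MetroPost: 0.75 × 0.154 = 0.1155
Total = 0.1545.
Largest term belongs to MetroPost, so MetroPost is most probable.

MetroPost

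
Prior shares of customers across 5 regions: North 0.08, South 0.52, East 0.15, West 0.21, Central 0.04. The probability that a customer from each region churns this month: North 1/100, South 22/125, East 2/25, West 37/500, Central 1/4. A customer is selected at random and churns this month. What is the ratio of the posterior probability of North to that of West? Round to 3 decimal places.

0.051

By Bayes' rule, posterior ∝ prior × likelihood:
  North: 0.08 × 0.01 = 0.0008
  South: 0.52 × 0.176 = 0.09152
  East: 0.15 × 0.08 = 0.012
  West: 0.21 × 0.074 = 0.01554
  Central: 0.04 × 0.25 = 0.01
Total = 0.12986.
The ratio is 0.0008 / 0.01554 (the normalizer cancels) = 0.051.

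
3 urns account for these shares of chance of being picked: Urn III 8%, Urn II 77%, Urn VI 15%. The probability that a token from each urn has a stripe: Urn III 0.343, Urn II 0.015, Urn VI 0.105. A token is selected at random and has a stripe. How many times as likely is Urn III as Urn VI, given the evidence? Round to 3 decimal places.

1.742

Unnormalized posteriors (prior × likelihood):
  Urn III: 0.08 × 0.343 = 0.02744
  Urn II: 0.77 × 0.015 = 0.01155
  Urn VI: 0.15 × 0.105 = 0.01575
Sum = 0.05474.
The ratio is 0.02744 / 0.01575 (the normalizer cancels) = 1.742.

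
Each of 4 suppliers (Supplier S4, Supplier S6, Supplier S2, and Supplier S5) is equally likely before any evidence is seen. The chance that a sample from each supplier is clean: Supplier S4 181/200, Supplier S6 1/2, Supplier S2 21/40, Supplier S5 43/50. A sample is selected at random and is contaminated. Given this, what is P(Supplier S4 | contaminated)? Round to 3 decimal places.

0.079

Taking complements, P(contaminated | each) = Supplier S4 0.095, Supplier S6 0.5, Supplier S2 0.475, Supplier S5 0.14.
Since the prior is uniform, the posterior is proportional to the likelihood:
  Supplier S4: 0.095
  Supplier S6: 0.5
  Supplier S2: 0.475
  Supplier S5: 0.14
Total = 1.21.
P(Supplier S4 | evidence) = 0.095 / 1.21 ≈ 0.079.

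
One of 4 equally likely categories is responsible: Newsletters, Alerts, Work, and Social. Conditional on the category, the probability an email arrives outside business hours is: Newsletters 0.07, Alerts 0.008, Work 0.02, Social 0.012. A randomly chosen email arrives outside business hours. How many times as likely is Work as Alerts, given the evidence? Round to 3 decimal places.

Since the prior is uniform, the posterior is proportional to the likelihood:
  Newsletters: 0.07
  Alerts: 0.008
  Work: 0.02
  Social: 0.012
Normalizing constant = 0.11.
The ratio is 0.02 / 0.008 (the normalizer cancels) = 2.500.

2.500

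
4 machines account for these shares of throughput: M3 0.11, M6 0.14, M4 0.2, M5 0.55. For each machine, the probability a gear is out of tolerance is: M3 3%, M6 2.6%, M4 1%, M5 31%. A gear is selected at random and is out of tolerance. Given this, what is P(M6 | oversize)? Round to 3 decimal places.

0.020

By Bayes' rule, posterior ∝ prior × likelihood:
  M3: 0.11 × 0.03 = 0.0033
  M6: 0.14 × 0.026 = 0.00364
  M4: 0.2 × 0.01 = 0.002
  M5: 0.55 × 0.31 = 0.1705
Normalizing constant = 0.17944.
P(M6 | evidence) = 0.00364 / 0.17944 ≈ 0.020.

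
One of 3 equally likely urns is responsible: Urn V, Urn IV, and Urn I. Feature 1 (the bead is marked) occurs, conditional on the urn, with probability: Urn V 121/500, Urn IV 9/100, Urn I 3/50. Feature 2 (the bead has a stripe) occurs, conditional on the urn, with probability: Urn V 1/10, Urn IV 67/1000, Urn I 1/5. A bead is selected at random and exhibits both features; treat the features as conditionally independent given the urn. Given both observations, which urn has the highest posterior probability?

Urn V

Since the prior is uniform, the posterior is proportional to the likelihood:
  Urn V: 0.242 × 0.1 = 0.0242
  Urn IV: 0.09 × 0.067 = 0.00603
  Urn I: 0.06 × 0.2 = 0.012
Total = 0.04223.
Largest term belongs to Urn V, so Urn V is most probable.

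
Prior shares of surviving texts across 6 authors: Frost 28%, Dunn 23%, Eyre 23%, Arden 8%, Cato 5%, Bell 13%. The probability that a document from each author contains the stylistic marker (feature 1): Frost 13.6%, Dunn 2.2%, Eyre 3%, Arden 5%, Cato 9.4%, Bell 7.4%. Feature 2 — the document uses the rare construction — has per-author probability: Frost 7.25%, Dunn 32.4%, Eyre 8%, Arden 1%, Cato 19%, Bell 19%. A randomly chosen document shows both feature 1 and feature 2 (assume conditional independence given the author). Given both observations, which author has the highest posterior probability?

Frost

Prior × likelihood for each hypothesis:
  Frost: 0.28 × 0.136 × 0.0725 = 0.0027608
  Dunn: 0.23 × 0.022 × 0.324 = 0.00163944
  Eyre: 0.23 × 0.03 × 0.08 = 0.000552
  Arden: 0.08 × 0.05 × 0.01 = 0.00004
  Cato: 0.05 × 0.094 × 0.19 = 0.000893
  Bell: 0.13 × 0.074 × 0.19 = 0.0018278
Sum = 0.00771304.
Largest term belongs to Frost, so Frost is most probable.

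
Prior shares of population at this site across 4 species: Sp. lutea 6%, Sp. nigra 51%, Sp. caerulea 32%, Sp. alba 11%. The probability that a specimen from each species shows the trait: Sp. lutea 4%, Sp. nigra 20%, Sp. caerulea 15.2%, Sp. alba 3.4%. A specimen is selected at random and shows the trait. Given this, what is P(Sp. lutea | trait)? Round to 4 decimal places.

0.0153

Prior × likelihood for each hypothesis:
  Sp. lutea: 0.06 × 0.04 = 0.0024
  Sp. nigra: 0.51 × 0.2 = 0.102
  Sp. caerulea: 0.32 × 0.152 = 0.04864
  Sp. alba: 0.11 × 0.034 = 0.00374
Total = 0.15678.
P(Sp. lutea | evidence) = 0.0024 / 0.15678 ≈ 0.0153.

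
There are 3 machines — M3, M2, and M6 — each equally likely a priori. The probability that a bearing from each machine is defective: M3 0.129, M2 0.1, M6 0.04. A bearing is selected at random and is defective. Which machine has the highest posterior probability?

M3

With a uniform prior (1/3 each), posterior ∝ likelihood:
  M3: 0.129
  M2: 0.1
  M6: 0.04
Normalizing constant = 0.269.
Largest term belongs to M3, so M3 is most probable.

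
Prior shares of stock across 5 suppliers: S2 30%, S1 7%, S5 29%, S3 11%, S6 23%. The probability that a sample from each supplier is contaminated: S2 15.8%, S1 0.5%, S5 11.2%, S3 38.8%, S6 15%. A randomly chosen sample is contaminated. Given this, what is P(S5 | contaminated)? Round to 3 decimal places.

0.206

Prior × likelihood for each hypothesis:
  S2: 0.3 × 0.158 = 0.0474
  S1: 0.07 × 0.005 = 0.00035
  S5: 0.29 × 0.112 = 0.03248
  S3: 0.11 × 0.388 = 0.04268
  S6: 0.23 × 0.15 = 0.0345
Total = 0.15741.
P(S5 | evidence) = 0.03248 / 0.15741 ≈ 0.206.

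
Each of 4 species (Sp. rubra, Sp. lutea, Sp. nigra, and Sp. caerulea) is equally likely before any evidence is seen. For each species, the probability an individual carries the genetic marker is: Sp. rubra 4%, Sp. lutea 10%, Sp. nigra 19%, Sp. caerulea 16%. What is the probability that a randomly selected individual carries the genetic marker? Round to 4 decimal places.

Since the prior is uniform, the posterior is proportional to the likelihood:
  Sp. rubra: 0.04
  Sp. lutea: 0.1
  Sp. nigra: 0.19
  Sp. caerulea: 0.16
P(marker) = (1/4) × (0.04 + 0.1 + 0.19 + 0.16) = 0.49/4 ≈ 0.1225.

0.1225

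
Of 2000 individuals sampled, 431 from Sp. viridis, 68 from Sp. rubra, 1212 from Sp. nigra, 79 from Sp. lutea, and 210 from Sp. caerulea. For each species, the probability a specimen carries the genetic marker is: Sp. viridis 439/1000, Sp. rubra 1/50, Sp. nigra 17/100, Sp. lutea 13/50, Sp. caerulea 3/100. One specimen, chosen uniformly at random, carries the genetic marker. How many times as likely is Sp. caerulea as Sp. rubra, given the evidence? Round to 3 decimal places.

4.632

Prior × likelihood for each hypothesis:
  Sp. viridis: 0.2155 × 0.439 = 0.0946045
  Sp. rubra: 0.034 × 0.02 = 0.00068
  Sp. nigra: 0.606 × 0.17 = 0.10302
  Sp. lutea: 0.0395 × 0.26 = 0.01027
  Sp. caerulea: 0.105 × 0.03 = 0.00315
Normalizing constant = 0.2117245.
The ratio is 0.00315 / 0.00068 (the normalizer cancels) = 4.632.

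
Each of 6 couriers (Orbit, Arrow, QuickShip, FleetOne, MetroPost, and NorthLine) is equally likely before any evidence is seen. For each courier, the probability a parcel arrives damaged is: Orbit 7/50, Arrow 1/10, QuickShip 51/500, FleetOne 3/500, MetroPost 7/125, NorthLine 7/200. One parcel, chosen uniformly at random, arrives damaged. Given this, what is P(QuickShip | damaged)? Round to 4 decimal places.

0.2323

With a uniform prior (1/6 each), posterior ∝ likelihood:
  Orbit: 0.14
  Arrow: 0.1
  QuickShip: 0.102
  FleetOne: 0.006
  MetroPost: 0.056
  NorthLine: 0.035
Normalizing constant = 0.439.
P(QuickShip | evidence) = 0.102 / 0.439 ≈ 0.2323.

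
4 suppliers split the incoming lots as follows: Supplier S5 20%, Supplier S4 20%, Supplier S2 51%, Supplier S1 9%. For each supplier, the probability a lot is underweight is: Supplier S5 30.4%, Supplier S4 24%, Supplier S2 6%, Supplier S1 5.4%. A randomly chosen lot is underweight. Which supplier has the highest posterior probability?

Supplier S5

Compute prior × likelihood for every hypothesis:
  Supplier S5: 0.2 × 0.304 = 0.0608
  Supplier S4: 0.2 × 0.24 = 0.048
  Supplier S2: 0.51 × 0.06 = 0.0306
  Supplier S1: 0.09 × 0.054 = 0.00486
Normalizing constant = 0.14426.
Largest term belongs to Supplier S5, so Supplier S5 is most probable.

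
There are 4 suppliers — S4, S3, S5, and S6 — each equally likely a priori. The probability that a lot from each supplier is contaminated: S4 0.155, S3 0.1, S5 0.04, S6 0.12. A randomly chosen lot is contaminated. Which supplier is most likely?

S4

With a uniform prior (1/4 each), posterior ∝ likelihood:
  S4: 0.155
  S3: 0.1
  S5: 0.04
  S6: 0.12
Normalizing constant = 0.415.
Largest term belongs to S4, so S4 is most probable.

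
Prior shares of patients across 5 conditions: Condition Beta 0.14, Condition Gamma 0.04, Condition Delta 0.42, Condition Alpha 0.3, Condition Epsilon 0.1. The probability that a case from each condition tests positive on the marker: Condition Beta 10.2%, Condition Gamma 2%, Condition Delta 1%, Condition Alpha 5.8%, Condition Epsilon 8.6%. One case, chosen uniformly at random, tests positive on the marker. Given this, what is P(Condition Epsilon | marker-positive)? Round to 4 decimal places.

0.1899

Prior × likelihood for each hypothesis:
  Condition Beta: 0.14 × 0.102 = 0.01428
  Condition Gamma: 0.04 × 0.02 = 0.0008
  Condition Delta: 0.42 × 0.01 = 0.0042
  Condition Alpha: 0.3 × 0.058 = 0.0174
  Condition Epsilon: 0.1 × 0.086 = 0.0086
Sum = 0.04528.
P(Condition Epsilon | evidence) = 0.0086 / 0.04528 ≈ 0.1899.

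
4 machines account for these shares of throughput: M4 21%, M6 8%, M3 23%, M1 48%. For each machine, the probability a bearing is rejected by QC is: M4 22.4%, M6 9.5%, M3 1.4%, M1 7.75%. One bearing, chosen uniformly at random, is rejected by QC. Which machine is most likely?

M4

By Bayes' rule, posterior ∝ prior × likelihood:
  M4: 0.21 × 0.224 = 0.04704
  M6: 0.08 × 0.095 = 0.0076
  M3: 0.23 × 0.014 = 0.00322
  M1: 0.48 × 0.0775 = 0.0372
Normalizing constant = 0.09506.
Largest term belongs to M4, so M4 is most probable.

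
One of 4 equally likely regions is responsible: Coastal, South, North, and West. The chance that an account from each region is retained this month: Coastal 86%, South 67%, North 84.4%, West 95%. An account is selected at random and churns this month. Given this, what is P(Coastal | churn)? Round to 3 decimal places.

Taking complements, P(churn | each) = Coastal 0.14, South 0.33, North 0.156, West 0.05.
With a uniform prior (1/4 each), posterior ∝ likelihood:
  Coastal: 0.14
  South: 0.33
  North: 0.156
  West: 0.05
Total = 0.676.
P(Coastal | evidence) = 0.14 / 0.676 ≈ 0.207.

0.207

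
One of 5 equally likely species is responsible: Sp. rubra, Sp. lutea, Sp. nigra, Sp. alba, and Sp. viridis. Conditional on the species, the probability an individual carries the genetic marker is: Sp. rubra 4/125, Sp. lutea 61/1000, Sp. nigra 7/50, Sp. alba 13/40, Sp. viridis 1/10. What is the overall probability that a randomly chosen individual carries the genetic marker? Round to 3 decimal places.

With a uniform prior (1/5 each), posterior ∝ likelihood:
  Sp. rubra: 0.032
  Sp. lutea: 0.061
  Sp. nigra: 0.14
  Sp. alba: 0.325
  Sp. viridis: 0.1
P(marker) = (1/5) × (0.032 + 0.061 + 0.14 + 0.325 + 0.1) = 0.658/5 ≈ 0.132.

0.132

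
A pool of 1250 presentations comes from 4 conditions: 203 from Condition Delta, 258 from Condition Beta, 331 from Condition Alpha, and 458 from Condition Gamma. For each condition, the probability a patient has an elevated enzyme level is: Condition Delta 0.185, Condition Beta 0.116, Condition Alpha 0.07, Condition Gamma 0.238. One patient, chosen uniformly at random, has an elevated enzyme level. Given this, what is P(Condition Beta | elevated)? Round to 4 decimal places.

0.1499

Unnormalized posteriors (prior × likelihood):
  Condition Delta: 0.1624 × 0.185 = 0.030044
  Condition Beta: 0.2064 × 0.116 = 0.0239424
  Condition Alpha: 0.2648 × 0.07 = 0.018536
  Condition Gamma: 0.3664 × 0.238 = 0.0872032
Normalizing constant = 0.1597256.
P(Condition Beta | evidence) = 0.0239424 / 0.1597256 ≈ 0.1499.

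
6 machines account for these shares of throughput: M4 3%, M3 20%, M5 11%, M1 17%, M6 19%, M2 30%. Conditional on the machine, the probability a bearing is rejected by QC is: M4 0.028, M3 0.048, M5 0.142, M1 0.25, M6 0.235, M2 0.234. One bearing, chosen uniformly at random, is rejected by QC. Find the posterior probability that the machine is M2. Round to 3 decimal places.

Prior × likelihood for each hypothesis:
  M4: 0.03 × 0.028 = 0.00084
  M3: 0.2 × 0.048 = 0.0096
  M5: 0.11 × 0.142 = 0.01562
  M1: 0.17 × 0.25 = 0.0425
  M6: 0.19 × 0.235 = 0.04465
  M2: 0.3 × 0.234 = 0.0702
Total = 0.18341.
P(M2 | evidence) = 0.0702 / 0.18341 ≈ 0.383.

0.383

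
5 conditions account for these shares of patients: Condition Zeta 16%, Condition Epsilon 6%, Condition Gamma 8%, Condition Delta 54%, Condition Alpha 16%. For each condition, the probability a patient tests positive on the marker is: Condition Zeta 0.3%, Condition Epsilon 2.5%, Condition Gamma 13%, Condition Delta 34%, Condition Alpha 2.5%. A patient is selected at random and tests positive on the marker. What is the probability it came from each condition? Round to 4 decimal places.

By Bayes' rule, posterior ∝ prior × likelihood:
  Condition Zeta: 0.16 × 0.003 = 0.00048
  Condition Epsilon: 0.06 × 0.025 = 0.0015
  Condition Gamma: 0.08 × 0.13 = 0.0104
  Condition Delta: 0.54 × 0.34 = 0.1836
  Condition Alpha: 0.16 × 0.025 = 0.004
Normalizing constant = 0.19998.
P(Condition Zeta | marker-positive) = 0.00048/0.19998 ≈ 0.0024
P(Condition Epsilon | marker-positive) = 0.0015/0.19998 ≈ 0.0075
P(Condition Gamma | marker-positive) = 0.0104/0.19998 ≈ 0.0520
P(Condition Delta | marker-positive) = 0.1836/0.19998 ≈ 0.9181
P(Condition Alpha | marker-positive) = 0.004/0.19998 ≈ 0.0200

Condition Zeta 0.0024, Condition Epsilon 0.0075, Condition Gamma 0.0520, Condition Delta 0.9181, Condition Alpha 0.0200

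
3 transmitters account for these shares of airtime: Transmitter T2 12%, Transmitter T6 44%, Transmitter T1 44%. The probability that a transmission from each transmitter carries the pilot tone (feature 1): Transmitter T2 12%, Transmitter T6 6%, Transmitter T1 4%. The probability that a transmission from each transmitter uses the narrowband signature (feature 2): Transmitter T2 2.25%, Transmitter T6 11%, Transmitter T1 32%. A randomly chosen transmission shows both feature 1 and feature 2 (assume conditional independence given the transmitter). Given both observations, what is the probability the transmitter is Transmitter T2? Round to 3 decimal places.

Unnormalized posteriors (prior × likelihood):
  Transmitter T2: 0.12 × 0.12 × 0.0225 = 0.000324
  Transmitter T6: 0.44 × 0.06 × 0.11 = 0.002904
  Transmitter T1: 0.44 × 0.04 × 0.32 = 0.005632
Sum = 0.00886.
P(Transmitter T2 | evidence) = 0.000324 / 0.00886 ≈ 0.037.

0.037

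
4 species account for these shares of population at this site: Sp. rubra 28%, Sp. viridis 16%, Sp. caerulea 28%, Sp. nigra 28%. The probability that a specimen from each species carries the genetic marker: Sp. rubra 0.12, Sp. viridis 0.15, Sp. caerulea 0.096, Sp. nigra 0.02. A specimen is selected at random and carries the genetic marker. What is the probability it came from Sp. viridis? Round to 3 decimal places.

Unnormalized posteriors (prior × likelihood):
  Sp. rubra: 0.28 × 0.12 = 0.0336
  Sp. viridis: 0.16 × 0.15 = 0.024
  Sp. caerulea: 0.28 × 0.096 = 0.02688
  Sp. nigra: 0.28 × 0.02 = 0.0056
Total = 0.09008.
P(Sp. viridis | evidence) = 0.024 / 0.09008 ≈ 0.266.

0.266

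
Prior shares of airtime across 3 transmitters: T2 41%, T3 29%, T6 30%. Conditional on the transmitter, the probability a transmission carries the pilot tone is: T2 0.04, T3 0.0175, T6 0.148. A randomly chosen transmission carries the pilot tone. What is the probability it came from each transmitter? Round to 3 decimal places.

Compute prior × likelihood for every hypothesis:
  T2: 0.41 × 0.04 = 0.0164
  T3: 0.29 × 0.0175 = 0.005075
  T6: 0.3 × 0.148 = 0.0444
Sum = 0.065875.
P(T2 | pilot) = 0.0164/0.065875 ≈ 0.249
P(T3 | pilot) = 0.005075/0.065875 ≈ 0.077
P(T6 | pilot) = 0.0444/0.065875 ≈ 0.674

T2 0.249, T3 0.077, T6 0.674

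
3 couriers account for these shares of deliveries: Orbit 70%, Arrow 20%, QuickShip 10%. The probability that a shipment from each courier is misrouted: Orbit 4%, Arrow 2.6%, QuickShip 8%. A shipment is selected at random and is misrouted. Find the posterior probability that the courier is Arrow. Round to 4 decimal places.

By Bayes' rule, posterior ∝ prior × likelihood:
  Orbit: 0.7 × 0.04 = 0.028
  Arrow: 0.2 × 0.026 = 0.0052
  QuickShip: 0.1 × 0.08 = 0.008
Normalizing constant = 0.0412.
P(Arrow | evidence) = 0.0052 / 0.0412 ≈ 0.1262.

0.1262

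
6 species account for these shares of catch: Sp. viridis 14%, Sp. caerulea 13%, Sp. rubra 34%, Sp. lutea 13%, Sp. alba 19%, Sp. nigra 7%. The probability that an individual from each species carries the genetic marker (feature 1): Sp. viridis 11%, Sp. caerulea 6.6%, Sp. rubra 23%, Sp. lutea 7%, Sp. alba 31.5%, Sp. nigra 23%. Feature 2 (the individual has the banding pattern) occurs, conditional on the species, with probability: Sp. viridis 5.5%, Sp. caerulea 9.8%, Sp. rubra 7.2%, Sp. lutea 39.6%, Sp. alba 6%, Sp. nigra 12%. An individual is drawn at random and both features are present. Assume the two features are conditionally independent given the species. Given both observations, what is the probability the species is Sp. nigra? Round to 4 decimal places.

0.1175

Unnormalized posteriors (prior × likelihood):
  Sp. viridis: 0.14 × 0.11 × 0.055 = 0.000847
  Sp. caerulea: 0.13 × 0.066 × 0.098 = 0.00084084
  Sp. rubra: 0.34 × 0.23 × 0.072 = 0.0056304
  Sp. lutea: 0.13 × 0.07 × 0.396 = 0.0036036
  Sp. alba: 0.19 × 0.315 × 0.06 = 0.003591
  Sp. nigra: 0.07 × 0.23 × 0.12 = 0.001932
Total = 0.01644484.
P(Sp. nigra | evidence) = 0.001932 / 0.01644484 ≈ 0.1175.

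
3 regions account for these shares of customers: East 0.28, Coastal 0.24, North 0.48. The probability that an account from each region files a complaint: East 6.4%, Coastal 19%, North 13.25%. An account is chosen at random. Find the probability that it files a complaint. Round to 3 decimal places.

Compute prior × likelihood for every hypothesis:
  East: 0.28 × 0.064 = 0.01792
  Coastal: 0.24 × 0.19 = 0.0456
  North: 0.48 × 0.1325 = 0.0636
P(complaint) = 0.01792 + 0.0456 + 0.0636 = 0.12712 → 0.127.

0.127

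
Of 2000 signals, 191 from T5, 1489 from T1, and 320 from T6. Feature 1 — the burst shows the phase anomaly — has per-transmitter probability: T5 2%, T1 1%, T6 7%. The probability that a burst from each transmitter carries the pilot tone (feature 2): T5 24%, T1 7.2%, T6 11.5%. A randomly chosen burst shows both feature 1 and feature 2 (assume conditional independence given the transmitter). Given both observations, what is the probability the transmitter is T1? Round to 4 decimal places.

Compute prior × likelihood for every hypothesis:
  T5: 0.0955 × 0.02 × 0.24 = 0.0004584
  T1: 0.7445 × 0.01 × 0.072 = 0.00053604
  T6: 0.16 × 0.07 × 0.115 = 0.001288
Total = 0.00228244.
P(T1 | evidence) = 0.00053604 / 0.00228244 ≈ 0.2349.

0.2349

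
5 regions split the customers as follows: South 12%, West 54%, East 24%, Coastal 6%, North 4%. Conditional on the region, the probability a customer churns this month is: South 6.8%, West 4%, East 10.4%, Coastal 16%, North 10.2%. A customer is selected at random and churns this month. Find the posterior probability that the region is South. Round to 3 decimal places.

0.119

Unnormalized posteriors (prior × likelihood):
  South: 0.12 × 0.068 = 0.00816
  West: 0.54 × 0.04 = 0.0216
  East: 0.24 × 0.104 = 0.02496
  Coastal: 0.06 × 0.16 = 0.0096
  North: 0.04 × 0.102 = 0.00408
Total = 0.0684.
P(South | evidence) = 0.00816 / 0.0684 ≈ 0.119.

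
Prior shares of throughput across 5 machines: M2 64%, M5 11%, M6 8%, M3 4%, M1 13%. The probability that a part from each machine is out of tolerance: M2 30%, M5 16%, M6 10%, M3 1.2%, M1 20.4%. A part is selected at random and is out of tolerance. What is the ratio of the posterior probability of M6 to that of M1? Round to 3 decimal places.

By Bayes' rule, posterior ∝ prior × likelihood:
  M2: 0.64 × 0.3 = 0.192
  M5: 0.11 × 0.16 = 0.0176
  M6: 0.08 × 0.1 = 0.008
  M3: 0.04 × 0.012 = 0.00048
  M1: 0.13 × 0.204 = 0.02652
Total = 0.2446.
The ratio is 0.008 / 0.02652 (the normalizer cancels) = 0.302.

0.302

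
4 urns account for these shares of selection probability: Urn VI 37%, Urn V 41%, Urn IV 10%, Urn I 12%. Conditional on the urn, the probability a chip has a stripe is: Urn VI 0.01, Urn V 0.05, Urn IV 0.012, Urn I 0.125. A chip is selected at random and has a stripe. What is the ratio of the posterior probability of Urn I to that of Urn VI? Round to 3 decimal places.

4.054

Prior × likelihood for each hypothesis:
  Urn VI: 0.37 × 0.01 = 0.0037
  Urn V: 0.41 × 0.05 = 0.0205
  Urn IV: 0.1 × 0.012 = 0.0012
  Urn I: 0.12 × 0.125 = 0.015
Normalizing constant = 0.0404.
The ratio is 0.015 / 0.0037 (the normalizer cancels) = 4.054.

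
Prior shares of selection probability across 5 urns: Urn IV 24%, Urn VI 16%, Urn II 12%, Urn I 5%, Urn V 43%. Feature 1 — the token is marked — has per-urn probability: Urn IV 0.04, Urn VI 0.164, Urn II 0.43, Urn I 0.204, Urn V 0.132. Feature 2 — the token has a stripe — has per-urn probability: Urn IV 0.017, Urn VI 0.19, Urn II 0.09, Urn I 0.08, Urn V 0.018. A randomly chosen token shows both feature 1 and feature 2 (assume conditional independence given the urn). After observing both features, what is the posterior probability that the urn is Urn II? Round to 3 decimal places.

0.399

Compute prior × likelihood for every hypothesis:
  Urn IV: 0.24 × 0.04 × 0.017 = 0.0001632
  Urn VI: 0.16 × 0.164 × 0.19 = 0.0049856
  Urn II: 0.12 × 0.43 × 0.09 = 0.004644
  Urn I: 0.05 × 0.204 × 0.08 = 0.000816
  Urn V: 0.43 × 0.132 × 0.018 = 0.00102168
Sum = 0.01163048.
P(Urn II | evidence) = 0.004644 / 0.01163048 ≈ 0.399.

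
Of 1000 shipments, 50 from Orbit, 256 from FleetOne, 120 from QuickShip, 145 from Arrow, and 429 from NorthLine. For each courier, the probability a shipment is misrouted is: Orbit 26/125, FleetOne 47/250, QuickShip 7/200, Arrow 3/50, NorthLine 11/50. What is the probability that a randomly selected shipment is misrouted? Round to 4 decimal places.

0.1658

Unnormalized posteriors (prior × likelihood):
  Orbit: 0.05 × 0.208 = 0.0104
  FleetOne: 0.256 × 0.188 = 0.048128
  QuickShip: 0.12 × 0.035 = 0.0042
  Arrow: 0.145 × 0.06 = 0.0087
  NorthLine: 0.429 × 0.22 = 0.09438
P(misrouted) = 0.0104 + 0.048128 + 0.0042 + 0.0087 + 0.09438 = 0.165808 → 0.1658.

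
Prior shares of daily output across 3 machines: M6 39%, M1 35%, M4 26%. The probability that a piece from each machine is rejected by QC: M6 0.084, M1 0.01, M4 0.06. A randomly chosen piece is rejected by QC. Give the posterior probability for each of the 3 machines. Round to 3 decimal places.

Unnormalized posteriors (prior × likelihood):
  M6: 0.39 × 0.084 = 0.03276
  M1: 0.35 × 0.01 = 0.0035
  M4: 0.26 × 0.06 = 0.0156
Total = 0.05186.
P(M6 | rejected) = 0.03276/0.05186 ≈ 0.632
P(M1 | rejected) = 0.0035/0.05186 ≈ 0.067
P(M4 | rejected) = 0.0156/0.05186 ≈ 0.301

M6 0.632, M1 0.067, M4 0.301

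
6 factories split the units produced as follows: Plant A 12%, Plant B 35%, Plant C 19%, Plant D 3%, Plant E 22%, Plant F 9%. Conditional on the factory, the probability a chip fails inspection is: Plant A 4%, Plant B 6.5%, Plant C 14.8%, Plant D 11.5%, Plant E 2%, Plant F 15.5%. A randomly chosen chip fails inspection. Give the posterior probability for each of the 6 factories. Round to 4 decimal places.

By Bayes' rule, posterior ∝ prior × likelihood:
  Plant A: 0.12 × 0.04 = 0.0048
  Plant B: 0.35 × 0.065 = 0.02275
  Plant C: 0.19 × 0.148 = 0.02812
  Plant D: 0.03 × 0.115 = 0.00345
  Plant E: 0.22 × 0.02 = 0.0044
  Plant F: 0.09 × 0.155 = 0.01395
Normalizing constant = 0.07747.
P(Plant A | nonconforming) = 0.0048/0.07747 ≈ 0.0620
P(Plant B | nonconforming) = 0.02275/0.07747 ≈ 0.2937
P(Plant C | nonconforming) = 0.02812/0.07747 ≈ 0.3630
P(Plant D | nonconforming) = 0.00345/0.07747 ≈ 0.0445
P(Plant E | nonconforming) = 0.0044/0.07747 ≈ 0.0568
P(Plant F | nonconforming) = 0.01395/0.07747 ≈ 0.1801
(Check: 0.0620+0.2937+0.3630+0.0445+0.0568+0.1801 = 1.0001.)

Plant A 0.0620, Plant B 0.2937, Plant C 0.3630, Plant D 0.0445, Plant E 0.0568, Plant F 0.1801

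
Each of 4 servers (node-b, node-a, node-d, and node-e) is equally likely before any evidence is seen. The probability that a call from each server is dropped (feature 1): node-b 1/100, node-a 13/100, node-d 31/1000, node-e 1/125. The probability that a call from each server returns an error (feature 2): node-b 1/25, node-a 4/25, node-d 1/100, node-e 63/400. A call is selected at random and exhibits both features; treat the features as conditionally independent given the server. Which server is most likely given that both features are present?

node-a

Since the prior is uniform, the posterior is proportional to the likelihood:
  node-b: 0.01 × 0.04 = 0.0004
  node-a: 0.13 × 0.16 = 0.0208
  node-d: 0.031 × 0.01 = 0.00031
  node-e: 0.008 × 0.1575 = 0.00126
Total = 0.02277.
Largest term belongs to node-a, so node-a is most probable.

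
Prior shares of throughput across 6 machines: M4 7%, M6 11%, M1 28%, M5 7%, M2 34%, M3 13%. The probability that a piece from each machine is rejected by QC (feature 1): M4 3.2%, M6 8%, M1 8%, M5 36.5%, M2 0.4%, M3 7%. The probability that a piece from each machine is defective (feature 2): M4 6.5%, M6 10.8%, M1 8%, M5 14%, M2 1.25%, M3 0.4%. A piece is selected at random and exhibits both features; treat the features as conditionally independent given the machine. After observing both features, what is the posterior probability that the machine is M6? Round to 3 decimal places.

By Bayes' rule, posterior ∝ prior × likelihood:
  M4: 0.07 × 0.032 × 0.065 = 0.0001456
  M6: 0.11 × 0.08 × 0.108 = 0.0009504
  M1: 0.28 × 0.08 × 0.08 = 0.001792
  M5: 0.07 × 0.365 × 0.14 = 0.003577
  M2: 0.34 × 0.004 × 0.0125 = 0.000017
  M3: 0.13 × 0.07 × 0.004 = 0.0000364
Normalizing constant = 0.0065184.
P(M6 | evidence) = 0.0009504 / 0.0065184 ≈ 0.146.

0.146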